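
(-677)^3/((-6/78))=4033753529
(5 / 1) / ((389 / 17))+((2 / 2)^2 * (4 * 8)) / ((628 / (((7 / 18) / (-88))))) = 2639587 / 12092454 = 0.22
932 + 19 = 951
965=965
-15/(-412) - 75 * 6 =-185385/412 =-449.96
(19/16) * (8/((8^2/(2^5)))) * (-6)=-57/2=-28.50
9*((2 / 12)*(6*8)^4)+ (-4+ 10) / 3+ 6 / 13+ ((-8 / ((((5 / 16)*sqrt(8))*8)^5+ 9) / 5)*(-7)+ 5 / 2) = 140000*sqrt(2) / 312499919+ 323481717716003931 / 40624989470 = 7962628.96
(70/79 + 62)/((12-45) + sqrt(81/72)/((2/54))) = -145728/18881-89424 * sqrt(2)/18881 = -14.42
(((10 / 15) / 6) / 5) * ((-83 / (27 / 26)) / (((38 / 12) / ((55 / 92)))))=-11869 / 35397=-0.34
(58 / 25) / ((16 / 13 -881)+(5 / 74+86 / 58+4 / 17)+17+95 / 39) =-6347868 / 2349115325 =-0.00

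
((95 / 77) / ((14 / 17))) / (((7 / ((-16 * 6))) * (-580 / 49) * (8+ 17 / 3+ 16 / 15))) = 3420 / 29029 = 0.12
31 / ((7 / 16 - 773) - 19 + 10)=-0.04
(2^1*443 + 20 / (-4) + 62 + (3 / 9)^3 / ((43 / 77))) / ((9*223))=1094900 / 2330127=0.47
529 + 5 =534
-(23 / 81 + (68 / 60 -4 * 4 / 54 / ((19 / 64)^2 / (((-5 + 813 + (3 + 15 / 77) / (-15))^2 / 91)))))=9507379894045486 / 394416497475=24104.92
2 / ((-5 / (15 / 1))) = -6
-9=-9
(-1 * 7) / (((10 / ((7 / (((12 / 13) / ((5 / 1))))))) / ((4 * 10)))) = -3185 / 3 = -1061.67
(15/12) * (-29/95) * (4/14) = -29/266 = -0.11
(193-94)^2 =9801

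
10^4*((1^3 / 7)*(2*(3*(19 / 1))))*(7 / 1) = 1140000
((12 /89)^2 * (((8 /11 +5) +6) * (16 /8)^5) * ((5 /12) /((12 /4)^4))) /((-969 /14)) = -385280 /759869451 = -0.00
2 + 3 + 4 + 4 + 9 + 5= 27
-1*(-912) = 912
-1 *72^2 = -5184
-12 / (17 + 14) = -12 / 31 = -0.39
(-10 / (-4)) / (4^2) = 5 / 32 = 0.16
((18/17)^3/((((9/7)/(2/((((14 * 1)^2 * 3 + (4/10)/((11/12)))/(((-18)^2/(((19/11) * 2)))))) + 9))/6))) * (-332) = -1438250421888/83918953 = -17138.56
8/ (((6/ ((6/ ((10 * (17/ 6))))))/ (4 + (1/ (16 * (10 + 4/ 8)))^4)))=637275341/ 564254208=1.13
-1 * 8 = -8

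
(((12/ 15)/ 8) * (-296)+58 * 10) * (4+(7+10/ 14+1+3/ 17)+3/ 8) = 4344376/ 595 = 7301.47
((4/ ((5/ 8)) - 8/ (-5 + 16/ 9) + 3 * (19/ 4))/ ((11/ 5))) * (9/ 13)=120753/ 16588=7.28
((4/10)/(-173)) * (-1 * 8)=16/865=0.02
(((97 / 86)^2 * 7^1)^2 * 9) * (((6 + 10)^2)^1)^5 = 2682905466965229305856 / 3418801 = 784750404298240.61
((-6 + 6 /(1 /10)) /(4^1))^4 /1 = 33215.06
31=31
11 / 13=0.85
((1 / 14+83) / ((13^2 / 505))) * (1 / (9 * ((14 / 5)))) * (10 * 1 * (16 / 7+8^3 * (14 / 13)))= 369890987000 / 6782139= 54538.99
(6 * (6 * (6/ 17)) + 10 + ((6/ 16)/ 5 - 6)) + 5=14811/ 680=21.78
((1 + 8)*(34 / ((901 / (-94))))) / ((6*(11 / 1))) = -282 / 583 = -0.48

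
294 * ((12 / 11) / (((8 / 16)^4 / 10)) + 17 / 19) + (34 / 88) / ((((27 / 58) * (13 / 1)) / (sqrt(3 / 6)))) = 493 * sqrt(2) / 15444 + 10780098 / 209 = 51579.46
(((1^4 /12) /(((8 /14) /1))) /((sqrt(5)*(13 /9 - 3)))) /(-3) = sqrt(5) /160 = 0.01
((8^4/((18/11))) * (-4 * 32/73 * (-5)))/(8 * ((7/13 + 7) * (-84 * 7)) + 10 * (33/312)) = -749731840/1211450841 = -0.62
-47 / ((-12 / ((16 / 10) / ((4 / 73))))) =3431 / 30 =114.37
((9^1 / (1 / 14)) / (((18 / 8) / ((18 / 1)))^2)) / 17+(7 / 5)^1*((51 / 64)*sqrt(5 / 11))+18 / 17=476.16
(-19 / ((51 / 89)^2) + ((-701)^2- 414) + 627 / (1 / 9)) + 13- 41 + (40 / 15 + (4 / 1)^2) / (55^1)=71033170217 / 143055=496544.48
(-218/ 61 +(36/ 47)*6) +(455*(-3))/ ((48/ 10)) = -6498985/ 22936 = -283.35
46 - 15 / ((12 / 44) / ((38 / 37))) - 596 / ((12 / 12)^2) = -22440 / 37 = -606.49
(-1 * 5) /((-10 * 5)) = 1 /10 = 0.10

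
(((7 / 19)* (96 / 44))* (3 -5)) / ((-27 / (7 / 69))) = 784 / 129789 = 0.01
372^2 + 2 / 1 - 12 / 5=691918 / 5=138383.60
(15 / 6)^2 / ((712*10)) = 5 / 5696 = 0.00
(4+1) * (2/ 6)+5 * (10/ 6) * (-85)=-2120/ 3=-706.67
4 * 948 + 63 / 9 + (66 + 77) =3942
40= 40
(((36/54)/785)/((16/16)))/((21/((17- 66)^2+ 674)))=410/3297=0.12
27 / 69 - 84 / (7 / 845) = -233211 / 23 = -10139.61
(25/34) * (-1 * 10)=-125/17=-7.35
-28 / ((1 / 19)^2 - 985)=2527 / 88896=0.03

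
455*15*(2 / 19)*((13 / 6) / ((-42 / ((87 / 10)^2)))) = -426387 / 152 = -2805.18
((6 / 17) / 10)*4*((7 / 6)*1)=14 / 85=0.16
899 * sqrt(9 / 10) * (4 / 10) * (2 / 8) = 2697 * sqrt(10) / 100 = 85.29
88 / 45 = 1.96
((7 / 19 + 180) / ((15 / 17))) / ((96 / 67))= 3903353 / 27360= 142.67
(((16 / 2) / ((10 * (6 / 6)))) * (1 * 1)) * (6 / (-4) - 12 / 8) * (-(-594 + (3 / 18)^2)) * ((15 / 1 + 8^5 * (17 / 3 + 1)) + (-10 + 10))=-311433891.44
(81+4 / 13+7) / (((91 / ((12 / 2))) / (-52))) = -3936 / 13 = -302.77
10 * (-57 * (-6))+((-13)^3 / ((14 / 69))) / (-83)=4125633 / 1162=3550.46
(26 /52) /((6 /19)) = 19 /12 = 1.58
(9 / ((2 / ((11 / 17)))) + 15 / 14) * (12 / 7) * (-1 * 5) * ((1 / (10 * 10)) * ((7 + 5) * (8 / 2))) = -68256 / 4165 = -16.39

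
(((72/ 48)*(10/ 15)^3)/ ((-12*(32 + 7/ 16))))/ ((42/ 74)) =-592/ 294273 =-0.00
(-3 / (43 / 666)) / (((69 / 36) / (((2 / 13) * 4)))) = -191808 / 12857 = -14.92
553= 553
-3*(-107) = 321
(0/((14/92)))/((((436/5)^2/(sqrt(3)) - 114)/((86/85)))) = 0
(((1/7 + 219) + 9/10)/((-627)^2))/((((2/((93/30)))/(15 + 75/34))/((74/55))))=229674133/11435685800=0.02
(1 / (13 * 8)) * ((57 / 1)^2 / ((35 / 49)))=43.74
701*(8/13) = 5608/13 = 431.38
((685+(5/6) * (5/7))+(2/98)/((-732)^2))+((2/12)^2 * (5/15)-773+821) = 57783185743/78766128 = 733.60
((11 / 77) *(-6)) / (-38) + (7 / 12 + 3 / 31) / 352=38771 / 1583232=0.02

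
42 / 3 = 14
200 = 200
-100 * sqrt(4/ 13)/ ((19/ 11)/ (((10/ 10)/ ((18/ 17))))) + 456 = 456-18700 * sqrt(13)/ 2223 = 425.67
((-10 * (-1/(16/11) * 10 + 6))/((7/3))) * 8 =30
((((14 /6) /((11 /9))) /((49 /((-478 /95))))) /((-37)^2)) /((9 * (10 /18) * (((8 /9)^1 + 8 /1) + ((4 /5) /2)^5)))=-806625 /250644284968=-0.00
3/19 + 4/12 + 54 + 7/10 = 31459/570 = 55.19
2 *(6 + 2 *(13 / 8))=37 / 2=18.50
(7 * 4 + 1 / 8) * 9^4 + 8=1476289 / 8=184536.12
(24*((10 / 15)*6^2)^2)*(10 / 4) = 34560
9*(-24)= -216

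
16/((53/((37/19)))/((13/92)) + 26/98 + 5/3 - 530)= -565656/11859719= -0.05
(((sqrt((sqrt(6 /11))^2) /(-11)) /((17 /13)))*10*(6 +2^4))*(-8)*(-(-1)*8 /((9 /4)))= 321.29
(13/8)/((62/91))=1183/496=2.39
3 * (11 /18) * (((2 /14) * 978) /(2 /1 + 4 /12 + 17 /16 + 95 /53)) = 4561392 /92393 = 49.37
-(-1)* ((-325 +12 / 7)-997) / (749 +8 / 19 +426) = -175598 / 156331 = -1.12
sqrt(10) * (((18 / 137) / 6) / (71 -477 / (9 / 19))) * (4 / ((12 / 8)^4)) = -8 * sqrt(10) / 432783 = -0.00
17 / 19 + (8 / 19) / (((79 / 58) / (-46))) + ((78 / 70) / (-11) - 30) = -25095474 / 577885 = -43.43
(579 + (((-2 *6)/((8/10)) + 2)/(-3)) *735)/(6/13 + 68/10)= 61165/118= 518.35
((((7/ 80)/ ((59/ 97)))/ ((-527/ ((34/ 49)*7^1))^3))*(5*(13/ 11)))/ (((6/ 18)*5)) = -3783/ 9473835910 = -0.00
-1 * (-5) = 5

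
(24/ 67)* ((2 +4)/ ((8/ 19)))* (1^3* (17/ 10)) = 2907/ 335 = 8.68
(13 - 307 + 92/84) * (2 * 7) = -12302/3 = -4100.67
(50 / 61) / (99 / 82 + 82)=4100 / 416203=0.01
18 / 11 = 1.64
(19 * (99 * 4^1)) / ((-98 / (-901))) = 3389562 / 49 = 69174.73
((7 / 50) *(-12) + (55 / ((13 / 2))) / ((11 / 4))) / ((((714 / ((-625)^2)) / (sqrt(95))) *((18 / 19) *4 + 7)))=13478125 *sqrt(95) / 190281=690.39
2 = 2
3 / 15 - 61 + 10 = -254 / 5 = -50.80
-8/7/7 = -8/49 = -0.16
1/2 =0.50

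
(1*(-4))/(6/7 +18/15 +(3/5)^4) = -17500/9567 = -1.83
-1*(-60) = 60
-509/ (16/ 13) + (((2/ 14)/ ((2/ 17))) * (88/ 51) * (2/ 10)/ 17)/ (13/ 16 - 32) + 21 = -392.56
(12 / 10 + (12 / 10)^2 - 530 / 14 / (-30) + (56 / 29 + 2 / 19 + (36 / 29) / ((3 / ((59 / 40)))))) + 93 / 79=176554724 / 22852725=7.73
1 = 1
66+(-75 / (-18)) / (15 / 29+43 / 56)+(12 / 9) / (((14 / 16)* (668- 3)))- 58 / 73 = 145633105532 / 2127581715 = 68.45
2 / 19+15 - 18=-2.89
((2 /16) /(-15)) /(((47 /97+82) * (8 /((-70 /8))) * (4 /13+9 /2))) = 1261 /54864000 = 0.00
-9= -9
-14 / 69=-0.20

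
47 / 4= 11.75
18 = 18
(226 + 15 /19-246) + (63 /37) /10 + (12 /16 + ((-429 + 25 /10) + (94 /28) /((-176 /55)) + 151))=-232144721 /787360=-294.84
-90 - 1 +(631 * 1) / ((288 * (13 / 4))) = -84545 / 936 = -90.33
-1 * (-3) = 3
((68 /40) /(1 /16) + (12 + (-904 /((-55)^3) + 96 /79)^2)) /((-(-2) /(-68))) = -238999002282092904 /172754878140625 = -1383.46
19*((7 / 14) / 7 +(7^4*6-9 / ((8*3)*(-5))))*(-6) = -229922097 / 140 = -1642300.69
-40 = -40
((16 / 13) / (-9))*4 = -0.55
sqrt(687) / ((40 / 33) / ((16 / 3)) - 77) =-22 * sqrt(687) / 1689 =-0.34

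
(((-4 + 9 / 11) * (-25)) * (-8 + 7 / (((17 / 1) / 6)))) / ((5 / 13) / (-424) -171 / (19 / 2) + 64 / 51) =1360086000 / 51782533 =26.27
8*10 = 80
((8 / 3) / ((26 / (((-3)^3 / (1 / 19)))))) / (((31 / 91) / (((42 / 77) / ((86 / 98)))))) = -96.00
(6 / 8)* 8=6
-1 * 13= -13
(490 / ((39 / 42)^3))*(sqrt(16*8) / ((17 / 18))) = 7331.26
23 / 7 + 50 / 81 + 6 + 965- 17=543131 / 567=957.90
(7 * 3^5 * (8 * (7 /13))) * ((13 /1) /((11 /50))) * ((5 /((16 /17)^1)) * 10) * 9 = 2277213750 /11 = 207019431.82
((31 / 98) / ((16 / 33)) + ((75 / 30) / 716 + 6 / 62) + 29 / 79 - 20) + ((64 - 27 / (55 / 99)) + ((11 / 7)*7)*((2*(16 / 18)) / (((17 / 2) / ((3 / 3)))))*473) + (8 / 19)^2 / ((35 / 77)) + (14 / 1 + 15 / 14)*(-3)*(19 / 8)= 185599877641850479 / 189826356273120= 977.74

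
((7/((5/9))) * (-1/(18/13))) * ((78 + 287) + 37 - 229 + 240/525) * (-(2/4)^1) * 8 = 157846/25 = 6313.84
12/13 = 0.92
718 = 718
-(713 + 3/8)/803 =-5707/6424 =-0.89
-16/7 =-2.29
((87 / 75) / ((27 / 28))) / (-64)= -203 / 10800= -0.02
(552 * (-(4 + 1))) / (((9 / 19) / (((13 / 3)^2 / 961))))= -2954120 / 25947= -113.85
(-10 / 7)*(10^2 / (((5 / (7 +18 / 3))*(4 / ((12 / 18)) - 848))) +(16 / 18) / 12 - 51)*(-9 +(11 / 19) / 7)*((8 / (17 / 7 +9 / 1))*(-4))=2762834440 / 1511811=1827.50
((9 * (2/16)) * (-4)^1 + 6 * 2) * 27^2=10935/2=5467.50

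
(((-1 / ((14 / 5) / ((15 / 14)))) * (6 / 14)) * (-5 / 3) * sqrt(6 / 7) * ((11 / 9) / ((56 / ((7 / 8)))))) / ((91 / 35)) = 6875 * sqrt(42) / 23971584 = 0.00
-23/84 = -0.27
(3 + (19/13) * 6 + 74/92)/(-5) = -7519/2990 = -2.51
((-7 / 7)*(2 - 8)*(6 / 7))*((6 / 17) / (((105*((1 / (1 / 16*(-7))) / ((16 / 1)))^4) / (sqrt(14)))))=155.30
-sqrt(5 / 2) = -sqrt(10) / 2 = -1.58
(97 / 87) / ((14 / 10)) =485 / 609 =0.80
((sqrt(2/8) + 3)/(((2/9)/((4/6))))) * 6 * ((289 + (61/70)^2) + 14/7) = 12866589/700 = 18380.84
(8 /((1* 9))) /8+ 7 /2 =65 /18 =3.61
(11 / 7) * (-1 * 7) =-11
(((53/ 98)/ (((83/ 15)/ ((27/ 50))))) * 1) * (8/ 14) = 4293/ 142345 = 0.03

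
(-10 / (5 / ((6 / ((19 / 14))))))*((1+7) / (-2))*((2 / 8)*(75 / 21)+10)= 7320 / 19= 385.26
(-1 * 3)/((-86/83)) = 249/86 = 2.90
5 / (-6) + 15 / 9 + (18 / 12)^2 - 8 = -4.92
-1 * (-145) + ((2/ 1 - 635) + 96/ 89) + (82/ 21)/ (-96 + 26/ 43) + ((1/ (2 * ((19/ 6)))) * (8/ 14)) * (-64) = -35887523353/ 72833061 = -492.74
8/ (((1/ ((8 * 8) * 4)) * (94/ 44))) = 45056/ 47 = 958.64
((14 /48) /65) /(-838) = -7 /1307280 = -0.00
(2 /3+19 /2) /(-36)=-61 /216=-0.28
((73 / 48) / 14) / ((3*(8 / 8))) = 73 / 2016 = 0.04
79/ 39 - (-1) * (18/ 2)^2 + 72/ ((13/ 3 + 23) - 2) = 85.87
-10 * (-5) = 50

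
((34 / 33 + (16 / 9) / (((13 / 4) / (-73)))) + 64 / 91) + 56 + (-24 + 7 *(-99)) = -6299075 / 9009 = -699.20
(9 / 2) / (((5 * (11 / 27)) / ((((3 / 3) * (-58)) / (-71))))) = 7047 / 3905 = 1.80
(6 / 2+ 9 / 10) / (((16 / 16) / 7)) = 27.30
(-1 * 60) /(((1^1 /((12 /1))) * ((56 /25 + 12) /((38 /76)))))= -2250 /89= -25.28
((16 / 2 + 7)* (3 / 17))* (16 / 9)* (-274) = -21920 / 17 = -1289.41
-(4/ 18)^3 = -8/ 729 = -0.01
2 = 2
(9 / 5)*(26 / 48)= 39 / 40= 0.98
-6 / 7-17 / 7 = -23 / 7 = -3.29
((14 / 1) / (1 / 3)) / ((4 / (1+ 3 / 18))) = 49 / 4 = 12.25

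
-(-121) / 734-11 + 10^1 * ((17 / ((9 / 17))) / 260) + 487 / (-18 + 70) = -40315 / 171756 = -0.23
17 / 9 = 1.89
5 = 5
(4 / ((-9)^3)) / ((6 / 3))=-2 / 729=-0.00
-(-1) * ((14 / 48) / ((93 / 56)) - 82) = -22829 / 279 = -81.82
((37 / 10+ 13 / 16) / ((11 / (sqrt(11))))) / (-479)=-361 * sqrt(11) / 421520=-0.00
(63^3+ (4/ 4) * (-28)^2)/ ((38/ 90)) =11287395/ 19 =594073.42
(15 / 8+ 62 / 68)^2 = 143641 / 18496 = 7.77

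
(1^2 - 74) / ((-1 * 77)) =73 / 77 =0.95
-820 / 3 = -273.33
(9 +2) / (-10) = -1.10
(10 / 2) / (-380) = -1 / 76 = -0.01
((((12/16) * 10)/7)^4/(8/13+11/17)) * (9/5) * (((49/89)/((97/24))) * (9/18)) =6712875/52454108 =0.13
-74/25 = -2.96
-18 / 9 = -2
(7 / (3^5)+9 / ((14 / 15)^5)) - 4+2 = 1403135429 / 130691232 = 10.74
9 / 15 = 3 / 5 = 0.60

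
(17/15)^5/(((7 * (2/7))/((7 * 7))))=69572993/1518750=45.81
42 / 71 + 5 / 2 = 439 / 142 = 3.09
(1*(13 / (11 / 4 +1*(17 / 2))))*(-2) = -104 / 45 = -2.31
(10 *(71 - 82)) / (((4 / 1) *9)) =-55 / 18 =-3.06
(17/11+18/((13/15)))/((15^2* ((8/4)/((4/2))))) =3191/32175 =0.10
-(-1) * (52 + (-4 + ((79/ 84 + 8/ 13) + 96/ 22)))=647681/ 12012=53.92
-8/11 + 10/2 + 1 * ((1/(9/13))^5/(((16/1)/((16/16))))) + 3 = 79666943/10392624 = 7.67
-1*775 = -775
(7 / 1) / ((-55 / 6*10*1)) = -21 / 275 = -0.08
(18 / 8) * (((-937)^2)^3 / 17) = 6090880160873197881 / 68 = 89571767071664674.72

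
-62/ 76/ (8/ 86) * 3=-3999/ 152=-26.31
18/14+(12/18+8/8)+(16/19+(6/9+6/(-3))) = 982/399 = 2.46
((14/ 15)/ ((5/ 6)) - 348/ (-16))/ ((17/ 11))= 25157/ 1700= 14.80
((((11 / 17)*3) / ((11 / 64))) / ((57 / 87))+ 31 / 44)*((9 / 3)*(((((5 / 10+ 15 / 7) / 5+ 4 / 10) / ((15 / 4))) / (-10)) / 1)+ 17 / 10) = 29019569 / 994840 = 29.17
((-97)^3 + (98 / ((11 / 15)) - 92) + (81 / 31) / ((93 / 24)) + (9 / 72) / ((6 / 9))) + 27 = -154354105887 / 169136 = -912603.50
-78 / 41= -1.90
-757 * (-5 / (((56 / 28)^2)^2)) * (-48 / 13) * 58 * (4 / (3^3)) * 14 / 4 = -26268.55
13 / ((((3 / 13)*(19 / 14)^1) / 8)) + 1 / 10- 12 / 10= 188653 / 570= 330.97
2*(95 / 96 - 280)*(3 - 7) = 2232.08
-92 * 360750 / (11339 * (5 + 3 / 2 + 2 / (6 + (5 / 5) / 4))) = -72150000 / 168113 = -429.18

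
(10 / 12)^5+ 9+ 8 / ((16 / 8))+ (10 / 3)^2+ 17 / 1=322805 / 7776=41.51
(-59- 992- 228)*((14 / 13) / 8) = -8953 / 52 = -172.17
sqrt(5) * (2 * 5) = 10 * sqrt(5) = 22.36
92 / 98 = 46 / 49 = 0.94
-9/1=-9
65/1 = 65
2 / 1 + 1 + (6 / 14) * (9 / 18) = 45 / 14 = 3.21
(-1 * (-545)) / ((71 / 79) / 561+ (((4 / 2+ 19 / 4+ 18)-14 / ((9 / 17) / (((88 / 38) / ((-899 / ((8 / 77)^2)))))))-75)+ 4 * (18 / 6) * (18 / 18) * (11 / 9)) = -34656047769420 / 2262562746799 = -15.32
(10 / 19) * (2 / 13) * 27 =540 / 247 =2.19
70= 70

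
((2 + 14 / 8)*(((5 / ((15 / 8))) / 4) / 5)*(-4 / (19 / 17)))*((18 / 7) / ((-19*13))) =612 / 32851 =0.02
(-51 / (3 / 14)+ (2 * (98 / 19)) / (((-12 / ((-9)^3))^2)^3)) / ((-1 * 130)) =-10088665468007273 / 2529280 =-3988749947.81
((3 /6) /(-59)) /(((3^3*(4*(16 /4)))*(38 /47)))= -47 /1937088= -0.00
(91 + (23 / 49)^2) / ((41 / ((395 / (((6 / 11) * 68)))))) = 237910475 / 10040982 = 23.69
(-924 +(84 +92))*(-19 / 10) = 7106 / 5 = 1421.20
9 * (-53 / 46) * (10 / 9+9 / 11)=-10123 / 506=-20.01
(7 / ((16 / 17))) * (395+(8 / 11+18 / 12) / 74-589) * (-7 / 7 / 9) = 4175353 / 26048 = 160.29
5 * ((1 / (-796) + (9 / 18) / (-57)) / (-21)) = 325 / 136116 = 0.00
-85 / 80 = -17 / 16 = -1.06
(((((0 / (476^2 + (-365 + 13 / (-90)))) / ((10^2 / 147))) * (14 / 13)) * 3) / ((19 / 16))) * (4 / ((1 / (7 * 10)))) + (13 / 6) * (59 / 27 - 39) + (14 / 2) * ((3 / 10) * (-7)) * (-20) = 17353 / 81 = 214.23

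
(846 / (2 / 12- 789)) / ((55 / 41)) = -0.80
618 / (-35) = -618 / 35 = -17.66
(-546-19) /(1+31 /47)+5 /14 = -92845 /273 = -340.09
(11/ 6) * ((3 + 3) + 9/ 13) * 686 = 8416.69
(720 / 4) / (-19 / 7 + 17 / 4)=5040 / 43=117.21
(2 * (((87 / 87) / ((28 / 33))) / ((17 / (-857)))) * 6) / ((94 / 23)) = -1951389 / 11186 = -174.45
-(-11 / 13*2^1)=22 / 13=1.69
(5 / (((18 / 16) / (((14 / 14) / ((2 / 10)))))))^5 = 320000000000 / 59049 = 5419228.10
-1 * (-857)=857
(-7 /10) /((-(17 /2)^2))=14 /1445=0.01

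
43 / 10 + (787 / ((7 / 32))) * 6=1511341 / 70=21590.59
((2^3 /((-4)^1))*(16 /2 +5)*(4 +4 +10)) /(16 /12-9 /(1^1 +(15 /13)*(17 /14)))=306774 /1583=193.79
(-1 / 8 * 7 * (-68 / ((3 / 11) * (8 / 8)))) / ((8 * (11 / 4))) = 119 / 12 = 9.92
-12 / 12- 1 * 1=-2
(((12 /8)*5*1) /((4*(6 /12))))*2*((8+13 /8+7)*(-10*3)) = -29925 /8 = -3740.62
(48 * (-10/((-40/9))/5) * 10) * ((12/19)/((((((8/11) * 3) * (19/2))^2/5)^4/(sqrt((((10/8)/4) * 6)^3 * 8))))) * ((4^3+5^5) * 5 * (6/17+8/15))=80464295083871875 * sqrt(15)/1213347047674355712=0.26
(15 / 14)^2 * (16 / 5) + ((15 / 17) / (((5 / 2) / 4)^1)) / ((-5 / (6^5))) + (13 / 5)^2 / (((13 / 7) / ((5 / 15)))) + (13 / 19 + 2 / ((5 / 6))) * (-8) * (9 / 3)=-2264.71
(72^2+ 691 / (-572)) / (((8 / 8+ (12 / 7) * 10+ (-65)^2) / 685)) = 14215050815 / 16989544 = 836.69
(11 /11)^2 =1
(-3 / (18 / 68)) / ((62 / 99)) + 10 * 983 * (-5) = -1524211 / 31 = -49168.10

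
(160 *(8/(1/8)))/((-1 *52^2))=-640/169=-3.79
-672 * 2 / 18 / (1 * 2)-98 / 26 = -1603 / 39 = -41.10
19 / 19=1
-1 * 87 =-87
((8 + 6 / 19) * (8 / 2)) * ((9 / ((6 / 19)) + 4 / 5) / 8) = 23147 / 190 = 121.83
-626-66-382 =-1074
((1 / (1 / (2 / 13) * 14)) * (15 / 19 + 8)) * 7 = 167 / 247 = 0.68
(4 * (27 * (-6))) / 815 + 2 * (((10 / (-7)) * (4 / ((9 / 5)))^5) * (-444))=7719590717912 / 112291515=68745.98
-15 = -15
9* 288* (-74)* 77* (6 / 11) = -8055936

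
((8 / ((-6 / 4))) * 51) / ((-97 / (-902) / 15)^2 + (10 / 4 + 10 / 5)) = -60.44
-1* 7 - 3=-10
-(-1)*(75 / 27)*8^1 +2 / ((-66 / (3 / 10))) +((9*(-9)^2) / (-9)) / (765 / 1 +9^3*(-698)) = 1241466833 / 55888470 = 22.21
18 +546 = 564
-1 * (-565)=565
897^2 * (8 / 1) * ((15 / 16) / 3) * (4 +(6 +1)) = 44253495 / 2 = 22126747.50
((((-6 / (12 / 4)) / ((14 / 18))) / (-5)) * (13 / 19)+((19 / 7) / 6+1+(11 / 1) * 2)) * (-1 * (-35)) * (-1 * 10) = -474895 / 57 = -8331.49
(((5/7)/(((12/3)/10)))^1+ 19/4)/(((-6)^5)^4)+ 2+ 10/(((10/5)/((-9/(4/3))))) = -1083441617738661827/34124145440587776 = -31.75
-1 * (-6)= 6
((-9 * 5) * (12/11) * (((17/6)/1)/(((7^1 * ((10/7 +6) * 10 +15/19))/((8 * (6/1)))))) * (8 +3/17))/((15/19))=-14451552/109835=-131.58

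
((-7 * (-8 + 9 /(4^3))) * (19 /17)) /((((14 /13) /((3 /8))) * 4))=372723 /69632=5.35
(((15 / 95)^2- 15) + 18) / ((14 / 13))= 1014 / 361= 2.81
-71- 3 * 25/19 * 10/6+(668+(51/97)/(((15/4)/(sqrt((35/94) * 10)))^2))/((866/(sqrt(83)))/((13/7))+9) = -246615423561122/3084717340997+720140260840 * sqrt(83)/487060632789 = -66.48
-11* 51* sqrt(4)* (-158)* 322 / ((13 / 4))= 228331488 / 13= 17563960.62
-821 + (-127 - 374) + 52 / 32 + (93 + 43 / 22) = -107837 / 88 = -1225.42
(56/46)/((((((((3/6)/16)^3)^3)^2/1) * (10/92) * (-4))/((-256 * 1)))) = 4436777100798802905238461218816/5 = 887355420159760581047692200000.00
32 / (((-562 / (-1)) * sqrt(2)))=8 * sqrt(2) / 281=0.04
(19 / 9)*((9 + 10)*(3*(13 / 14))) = 4693 / 42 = 111.74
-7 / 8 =-0.88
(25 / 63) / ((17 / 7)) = 0.16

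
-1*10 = -10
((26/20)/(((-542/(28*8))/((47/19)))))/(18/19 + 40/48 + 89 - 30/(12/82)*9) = 205296/270974255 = 0.00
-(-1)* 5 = 5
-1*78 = -78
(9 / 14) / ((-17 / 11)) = -99 / 238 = -0.42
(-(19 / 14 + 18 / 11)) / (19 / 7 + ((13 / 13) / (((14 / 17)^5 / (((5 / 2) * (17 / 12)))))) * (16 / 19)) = -504728616 / 1785216103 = -0.28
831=831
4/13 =0.31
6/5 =1.20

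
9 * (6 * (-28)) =-1512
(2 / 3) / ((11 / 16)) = 32 / 33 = 0.97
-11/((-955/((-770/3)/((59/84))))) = -47432/11269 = -4.21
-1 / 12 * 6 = -1 / 2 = -0.50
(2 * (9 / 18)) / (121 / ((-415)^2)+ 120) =172225 / 20667121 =0.01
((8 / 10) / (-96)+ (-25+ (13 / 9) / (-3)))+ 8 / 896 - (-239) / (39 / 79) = 90151717 / 196560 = 458.65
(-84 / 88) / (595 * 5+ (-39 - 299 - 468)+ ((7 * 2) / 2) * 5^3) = -21 / 66968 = -0.00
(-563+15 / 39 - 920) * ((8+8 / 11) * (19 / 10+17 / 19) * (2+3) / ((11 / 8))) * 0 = 0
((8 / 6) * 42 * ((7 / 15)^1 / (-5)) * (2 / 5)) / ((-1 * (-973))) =-0.00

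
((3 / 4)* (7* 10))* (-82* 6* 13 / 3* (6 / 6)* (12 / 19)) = -1343160 / 19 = -70692.63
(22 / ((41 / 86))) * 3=5676 / 41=138.44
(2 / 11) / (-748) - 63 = -259183 / 4114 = -63.00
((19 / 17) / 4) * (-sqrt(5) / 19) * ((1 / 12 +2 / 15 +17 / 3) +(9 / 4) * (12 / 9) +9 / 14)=-4001 * sqrt(5) / 28560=-0.31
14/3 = 4.67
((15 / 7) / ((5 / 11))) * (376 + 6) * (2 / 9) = 8404 / 21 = 400.19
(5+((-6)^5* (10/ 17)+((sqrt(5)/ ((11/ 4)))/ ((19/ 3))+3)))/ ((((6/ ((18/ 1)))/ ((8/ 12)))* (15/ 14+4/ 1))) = -1800.67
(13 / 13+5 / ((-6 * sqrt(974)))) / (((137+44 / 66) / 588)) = 4.16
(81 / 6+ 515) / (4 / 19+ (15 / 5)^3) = 20083 / 1034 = 19.42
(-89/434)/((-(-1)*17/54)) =-0.65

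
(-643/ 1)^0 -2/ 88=43/ 44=0.98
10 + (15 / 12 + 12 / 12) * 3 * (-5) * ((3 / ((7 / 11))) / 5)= -611 / 28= -21.82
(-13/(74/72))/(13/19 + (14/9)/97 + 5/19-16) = 1940679/2307061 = 0.84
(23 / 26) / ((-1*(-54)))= 23 / 1404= 0.02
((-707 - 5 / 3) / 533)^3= -9609256376 / 4088324799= -2.35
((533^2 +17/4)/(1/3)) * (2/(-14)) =-487017/4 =-121754.25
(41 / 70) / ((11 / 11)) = 41 / 70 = 0.59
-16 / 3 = -5.33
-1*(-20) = 20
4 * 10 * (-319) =-12760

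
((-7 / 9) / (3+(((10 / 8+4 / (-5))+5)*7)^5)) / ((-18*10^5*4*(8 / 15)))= 35 / 13964213035802322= 0.00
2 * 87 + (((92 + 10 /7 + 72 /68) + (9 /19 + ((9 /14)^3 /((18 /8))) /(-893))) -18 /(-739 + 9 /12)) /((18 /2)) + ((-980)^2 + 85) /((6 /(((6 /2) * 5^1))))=110775361379326940 /46129548297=2401397.05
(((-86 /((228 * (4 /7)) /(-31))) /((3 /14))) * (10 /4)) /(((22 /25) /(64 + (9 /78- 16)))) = 1134882875 /86944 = 13053.03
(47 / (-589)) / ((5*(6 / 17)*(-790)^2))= -799 / 11027847000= -0.00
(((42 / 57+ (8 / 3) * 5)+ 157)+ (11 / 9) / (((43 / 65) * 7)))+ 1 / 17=171.39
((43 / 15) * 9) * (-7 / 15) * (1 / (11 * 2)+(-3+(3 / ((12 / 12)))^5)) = -1589581 / 550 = -2890.15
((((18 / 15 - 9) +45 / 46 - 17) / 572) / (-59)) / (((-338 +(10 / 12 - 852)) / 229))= -3764073 / 27691077700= -0.00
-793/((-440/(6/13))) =183/220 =0.83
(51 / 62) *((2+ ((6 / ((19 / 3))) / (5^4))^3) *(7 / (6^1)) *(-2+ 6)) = 398545410850258 / 51911376953125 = 7.68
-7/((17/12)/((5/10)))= -42/17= -2.47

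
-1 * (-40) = 40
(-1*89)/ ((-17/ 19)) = 1691/ 17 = 99.47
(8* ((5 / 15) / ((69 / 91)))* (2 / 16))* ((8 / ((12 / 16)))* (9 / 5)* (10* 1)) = 5824 / 69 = 84.41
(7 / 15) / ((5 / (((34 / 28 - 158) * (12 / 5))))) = -878 / 25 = -35.12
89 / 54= 1.65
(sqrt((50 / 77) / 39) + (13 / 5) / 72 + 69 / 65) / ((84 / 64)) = 80*sqrt(6006) / 63063 + 10274 / 12285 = 0.93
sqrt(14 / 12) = sqrt(42) / 6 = 1.08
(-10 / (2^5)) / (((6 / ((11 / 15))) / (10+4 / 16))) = -451 / 1152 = -0.39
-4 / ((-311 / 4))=16 / 311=0.05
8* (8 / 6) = 32 / 3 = 10.67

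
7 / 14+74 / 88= 59 / 44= 1.34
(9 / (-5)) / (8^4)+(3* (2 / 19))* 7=859989 / 389120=2.21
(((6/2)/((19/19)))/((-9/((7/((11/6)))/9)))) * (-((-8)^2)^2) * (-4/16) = -14336/99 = -144.81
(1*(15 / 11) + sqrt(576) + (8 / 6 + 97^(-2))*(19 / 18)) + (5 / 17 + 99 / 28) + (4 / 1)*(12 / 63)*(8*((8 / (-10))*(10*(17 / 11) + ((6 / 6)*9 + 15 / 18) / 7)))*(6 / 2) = -914301533587 / 4232356380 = -216.03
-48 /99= -16 /33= -0.48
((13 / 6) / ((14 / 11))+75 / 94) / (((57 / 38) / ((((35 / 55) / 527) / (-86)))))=-9871 / 421766532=-0.00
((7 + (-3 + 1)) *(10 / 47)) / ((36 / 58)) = 725 / 423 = 1.71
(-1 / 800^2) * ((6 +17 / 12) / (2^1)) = -89 / 15360000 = -0.00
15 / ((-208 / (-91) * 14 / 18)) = 8.44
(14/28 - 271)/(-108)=541/216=2.50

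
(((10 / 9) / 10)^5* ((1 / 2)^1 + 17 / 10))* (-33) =-121 / 98415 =-0.00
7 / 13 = 0.54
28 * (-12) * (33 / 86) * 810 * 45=-202078800 / 43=-4699506.98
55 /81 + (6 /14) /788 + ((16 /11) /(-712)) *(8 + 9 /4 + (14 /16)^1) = 1614077 /2457378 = 0.66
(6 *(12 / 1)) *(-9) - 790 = -1438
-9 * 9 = -81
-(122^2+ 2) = -14886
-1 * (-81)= 81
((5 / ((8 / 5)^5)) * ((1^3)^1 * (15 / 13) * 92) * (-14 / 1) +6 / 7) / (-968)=263821137 / 360808448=0.73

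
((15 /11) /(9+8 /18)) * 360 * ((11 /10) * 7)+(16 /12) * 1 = 20480 /51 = 401.57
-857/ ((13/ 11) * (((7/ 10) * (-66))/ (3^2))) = 12855/ 91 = 141.26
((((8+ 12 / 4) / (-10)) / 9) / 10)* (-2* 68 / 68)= 11 / 450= 0.02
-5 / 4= -1.25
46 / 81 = 0.57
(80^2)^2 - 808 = 40959192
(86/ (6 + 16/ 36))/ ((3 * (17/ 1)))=129/ 493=0.26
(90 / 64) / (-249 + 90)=-15 / 1696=-0.01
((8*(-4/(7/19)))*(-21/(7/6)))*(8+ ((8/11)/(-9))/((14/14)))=136192/11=12381.09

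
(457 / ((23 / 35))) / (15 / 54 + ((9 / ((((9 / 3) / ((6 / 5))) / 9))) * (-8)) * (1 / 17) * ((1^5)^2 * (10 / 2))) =-4894470 / 534589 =-9.16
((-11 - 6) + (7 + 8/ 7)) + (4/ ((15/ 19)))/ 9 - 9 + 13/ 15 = -15524/ 945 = -16.43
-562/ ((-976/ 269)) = 75589/ 488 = 154.90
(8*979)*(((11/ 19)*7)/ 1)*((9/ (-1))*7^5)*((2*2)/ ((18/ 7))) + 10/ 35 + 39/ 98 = -7468408055.74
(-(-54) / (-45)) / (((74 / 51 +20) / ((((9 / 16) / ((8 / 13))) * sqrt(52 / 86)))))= -17901 * sqrt(1118) / 15053440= -0.04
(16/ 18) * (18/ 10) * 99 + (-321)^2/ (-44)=-2183.44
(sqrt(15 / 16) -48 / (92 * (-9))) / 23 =0.04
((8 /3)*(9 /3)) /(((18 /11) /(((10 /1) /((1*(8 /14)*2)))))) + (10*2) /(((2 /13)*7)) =3865 /63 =61.35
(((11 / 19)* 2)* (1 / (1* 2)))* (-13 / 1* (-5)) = 715 / 19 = 37.63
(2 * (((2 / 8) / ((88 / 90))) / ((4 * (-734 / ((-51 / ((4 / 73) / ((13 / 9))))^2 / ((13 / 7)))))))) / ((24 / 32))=-700736855 / 3100416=-226.01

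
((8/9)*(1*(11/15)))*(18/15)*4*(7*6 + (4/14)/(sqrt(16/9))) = 69344/525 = 132.08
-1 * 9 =-9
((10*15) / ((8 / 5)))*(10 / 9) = 625 / 6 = 104.17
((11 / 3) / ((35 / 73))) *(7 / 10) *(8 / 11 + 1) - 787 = -116663 / 150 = -777.75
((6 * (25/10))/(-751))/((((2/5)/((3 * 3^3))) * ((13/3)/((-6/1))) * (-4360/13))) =-0.02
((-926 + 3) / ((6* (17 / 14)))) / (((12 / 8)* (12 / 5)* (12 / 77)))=-2487485 / 11016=-225.81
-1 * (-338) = 338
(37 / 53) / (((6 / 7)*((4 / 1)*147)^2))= 0.00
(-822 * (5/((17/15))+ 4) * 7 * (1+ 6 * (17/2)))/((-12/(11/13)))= 3017014/17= 177471.41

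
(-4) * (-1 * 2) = 8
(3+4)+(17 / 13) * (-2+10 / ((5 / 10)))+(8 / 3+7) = 1568 / 39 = 40.21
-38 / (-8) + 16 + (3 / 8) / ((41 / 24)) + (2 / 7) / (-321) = 7727105 / 368508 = 20.97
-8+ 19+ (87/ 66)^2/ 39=208477/ 18876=11.04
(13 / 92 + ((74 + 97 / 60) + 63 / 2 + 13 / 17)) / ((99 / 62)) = 39280286 / 580635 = 67.65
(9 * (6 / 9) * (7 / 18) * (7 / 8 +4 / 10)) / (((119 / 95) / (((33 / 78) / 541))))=209 / 112528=0.00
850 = 850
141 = 141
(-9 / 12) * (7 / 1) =-21 / 4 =-5.25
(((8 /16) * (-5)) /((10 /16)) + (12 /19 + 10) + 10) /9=316 /171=1.85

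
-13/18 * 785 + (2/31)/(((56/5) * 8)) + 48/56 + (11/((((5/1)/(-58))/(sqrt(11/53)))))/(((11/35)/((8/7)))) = -5054021/8928 - 464 * sqrt(583)/53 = -777.47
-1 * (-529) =529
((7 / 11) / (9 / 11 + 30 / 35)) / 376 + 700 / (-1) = -33952751 / 48504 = -700.00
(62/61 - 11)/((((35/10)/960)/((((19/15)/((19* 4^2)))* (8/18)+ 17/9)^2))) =-241846312/24705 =-9789.37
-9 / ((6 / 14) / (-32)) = 672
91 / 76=1.20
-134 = -134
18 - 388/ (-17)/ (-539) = 164546/ 9163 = 17.96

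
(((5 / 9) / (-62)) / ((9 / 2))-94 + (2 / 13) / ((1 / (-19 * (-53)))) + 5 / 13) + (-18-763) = -23492981 / 32643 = -719.69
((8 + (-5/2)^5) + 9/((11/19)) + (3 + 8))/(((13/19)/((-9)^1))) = 3798765/4576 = 830.15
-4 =-4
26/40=0.65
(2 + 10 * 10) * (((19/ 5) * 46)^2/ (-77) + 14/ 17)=-40391.51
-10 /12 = -5 /6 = -0.83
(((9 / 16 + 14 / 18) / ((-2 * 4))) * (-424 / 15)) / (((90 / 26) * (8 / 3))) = 132977 / 259200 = 0.51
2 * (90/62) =90/31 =2.90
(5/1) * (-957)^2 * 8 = 36633960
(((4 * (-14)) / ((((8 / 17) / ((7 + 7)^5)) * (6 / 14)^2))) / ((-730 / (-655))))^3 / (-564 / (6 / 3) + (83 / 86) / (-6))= 1490740348655898735720526408092368896 / 13763260017945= 108313026616675226151674.10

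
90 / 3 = 30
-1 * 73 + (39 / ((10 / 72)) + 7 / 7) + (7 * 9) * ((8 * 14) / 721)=112572 / 515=218.59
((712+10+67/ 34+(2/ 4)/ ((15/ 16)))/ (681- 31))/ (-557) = -369497/ 184645500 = -0.00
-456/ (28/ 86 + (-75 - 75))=4902/ 1609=3.05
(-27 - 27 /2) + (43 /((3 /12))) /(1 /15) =2539.50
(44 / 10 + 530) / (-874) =-1336 / 2185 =-0.61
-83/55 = -1.51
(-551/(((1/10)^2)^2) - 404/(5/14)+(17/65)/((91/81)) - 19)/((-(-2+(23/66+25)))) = 2151497835696/9115015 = 236038.87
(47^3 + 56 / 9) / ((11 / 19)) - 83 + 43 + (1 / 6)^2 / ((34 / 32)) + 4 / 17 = 100588223 / 561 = 179301.65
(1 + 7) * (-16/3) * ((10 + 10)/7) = -2560/21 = -121.90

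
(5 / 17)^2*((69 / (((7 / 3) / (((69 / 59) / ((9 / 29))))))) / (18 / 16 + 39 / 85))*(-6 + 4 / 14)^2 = 198.74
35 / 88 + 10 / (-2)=-4.60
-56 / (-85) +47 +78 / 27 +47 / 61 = 2394764 / 46665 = 51.32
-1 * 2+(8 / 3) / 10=-1.73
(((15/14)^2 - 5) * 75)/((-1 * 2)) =56625/392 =144.45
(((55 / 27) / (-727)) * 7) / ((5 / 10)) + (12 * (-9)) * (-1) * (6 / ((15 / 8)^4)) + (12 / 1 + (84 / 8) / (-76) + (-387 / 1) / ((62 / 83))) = -26234690141611 / 57807405000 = -453.83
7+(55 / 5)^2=128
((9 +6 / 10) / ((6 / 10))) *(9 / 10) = 72 / 5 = 14.40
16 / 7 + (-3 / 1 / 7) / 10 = 157 / 70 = 2.24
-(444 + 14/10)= -2227/5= -445.40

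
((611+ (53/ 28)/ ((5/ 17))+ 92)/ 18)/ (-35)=-33107/ 29400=-1.13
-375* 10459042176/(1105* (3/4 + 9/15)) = -1743173696000/663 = -2629221260.94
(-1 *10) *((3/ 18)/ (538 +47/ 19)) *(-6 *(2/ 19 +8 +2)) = 640/ 3423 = 0.19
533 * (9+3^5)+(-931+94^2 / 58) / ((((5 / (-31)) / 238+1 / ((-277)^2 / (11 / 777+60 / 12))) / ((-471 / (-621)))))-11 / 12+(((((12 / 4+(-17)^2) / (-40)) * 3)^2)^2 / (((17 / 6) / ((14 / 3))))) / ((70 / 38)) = 10671222630687808771157 / 8180708147418750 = 1304437.52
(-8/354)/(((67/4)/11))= -176/11859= -0.01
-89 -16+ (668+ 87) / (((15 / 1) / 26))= 3611 / 3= 1203.67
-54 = -54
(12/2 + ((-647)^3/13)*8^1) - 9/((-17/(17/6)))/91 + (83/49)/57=-12103298508761/72618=-166670777.34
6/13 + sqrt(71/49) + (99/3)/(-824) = 4515/10712 + sqrt(71)/7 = 1.63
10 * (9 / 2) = 45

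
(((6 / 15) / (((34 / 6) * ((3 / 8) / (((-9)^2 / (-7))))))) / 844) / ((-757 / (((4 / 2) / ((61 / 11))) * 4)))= 28512 / 5797291465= 0.00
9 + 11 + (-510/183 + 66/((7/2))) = 15402/427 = 36.07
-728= -728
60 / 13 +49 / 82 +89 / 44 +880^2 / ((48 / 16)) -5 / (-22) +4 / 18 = 4953209863 / 19188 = 258141.02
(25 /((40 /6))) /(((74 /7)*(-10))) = -21 /592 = -0.04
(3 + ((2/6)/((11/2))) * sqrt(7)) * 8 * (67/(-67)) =-24 - 16 * sqrt(7)/33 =-25.28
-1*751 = -751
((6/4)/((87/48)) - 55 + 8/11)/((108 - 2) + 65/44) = -68196/137141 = -0.50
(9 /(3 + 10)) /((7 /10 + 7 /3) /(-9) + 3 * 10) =0.02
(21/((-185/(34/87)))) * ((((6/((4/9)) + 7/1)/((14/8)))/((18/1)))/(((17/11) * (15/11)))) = -9922/724275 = -0.01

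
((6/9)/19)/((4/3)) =1/38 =0.03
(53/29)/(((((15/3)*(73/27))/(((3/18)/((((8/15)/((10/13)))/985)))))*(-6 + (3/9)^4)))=-114172335/21356296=-5.35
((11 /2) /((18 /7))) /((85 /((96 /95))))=616 /24225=0.03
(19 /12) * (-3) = -19 /4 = -4.75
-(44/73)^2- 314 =-1675242/5329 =-314.36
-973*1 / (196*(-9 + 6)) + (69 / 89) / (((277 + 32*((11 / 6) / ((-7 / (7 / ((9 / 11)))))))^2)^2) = 507757661754211009 / 306846356662620012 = 1.65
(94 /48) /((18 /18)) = 47 /24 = 1.96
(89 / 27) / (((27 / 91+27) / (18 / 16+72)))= 526435 / 59616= 8.83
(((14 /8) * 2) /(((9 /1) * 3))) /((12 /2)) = 7 /324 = 0.02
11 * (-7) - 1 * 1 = -78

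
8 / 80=1 / 10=0.10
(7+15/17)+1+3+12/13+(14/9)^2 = 272546/17901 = 15.23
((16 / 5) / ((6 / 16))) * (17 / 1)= 2176 / 15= 145.07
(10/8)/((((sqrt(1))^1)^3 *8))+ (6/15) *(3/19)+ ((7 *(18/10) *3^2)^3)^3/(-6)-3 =-613761805792454325197470421/1187500000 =-516852046983119431.75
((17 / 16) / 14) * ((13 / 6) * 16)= 221 / 84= 2.63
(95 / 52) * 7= 665 / 52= 12.79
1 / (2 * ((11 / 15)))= 15 / 22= 0.68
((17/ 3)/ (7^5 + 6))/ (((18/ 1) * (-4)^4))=1/ 13671936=0.00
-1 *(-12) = 12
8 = 8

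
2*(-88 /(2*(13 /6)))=-528 /13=-40.62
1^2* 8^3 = 512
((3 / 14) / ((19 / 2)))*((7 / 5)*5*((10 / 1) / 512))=0.00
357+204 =561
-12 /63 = -0.19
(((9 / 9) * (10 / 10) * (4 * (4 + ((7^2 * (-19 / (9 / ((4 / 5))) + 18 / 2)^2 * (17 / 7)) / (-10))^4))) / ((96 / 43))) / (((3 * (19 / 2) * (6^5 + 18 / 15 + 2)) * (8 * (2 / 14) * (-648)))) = -8285553478379867552942454187981 / 4638271239296323200000000000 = -1786.35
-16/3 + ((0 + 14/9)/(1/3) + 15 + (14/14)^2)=46/3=15.33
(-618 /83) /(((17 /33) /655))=-13358070 /1411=-9467.09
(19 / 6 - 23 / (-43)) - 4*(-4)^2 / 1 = -15557 / 258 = -60.30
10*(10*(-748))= -74800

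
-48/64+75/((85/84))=4989/68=73.37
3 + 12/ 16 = 15/ 4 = 3.75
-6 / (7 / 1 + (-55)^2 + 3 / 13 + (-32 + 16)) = -78 / 39211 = -0.00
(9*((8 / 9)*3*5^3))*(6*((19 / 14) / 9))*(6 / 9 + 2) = 7238.10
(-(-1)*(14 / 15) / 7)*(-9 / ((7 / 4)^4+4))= -1536 / 17125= -0.09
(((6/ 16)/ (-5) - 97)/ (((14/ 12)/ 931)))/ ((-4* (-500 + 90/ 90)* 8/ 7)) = -10845219/ 319360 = -33.96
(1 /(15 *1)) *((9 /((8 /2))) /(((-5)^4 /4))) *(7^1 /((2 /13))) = 273 /6250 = 0.04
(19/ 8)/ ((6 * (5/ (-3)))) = -19/ 80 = -0.24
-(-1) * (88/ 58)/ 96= 11/ 696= 0.02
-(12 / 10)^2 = -36 / 25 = -1.44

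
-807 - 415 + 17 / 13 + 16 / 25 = -396517 / 325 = -1220.05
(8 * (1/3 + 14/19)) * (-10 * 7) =-599.30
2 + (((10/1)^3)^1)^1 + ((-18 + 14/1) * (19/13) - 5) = 12885/13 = 991.15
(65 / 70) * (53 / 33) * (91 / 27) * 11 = 8957 / 162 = 55.29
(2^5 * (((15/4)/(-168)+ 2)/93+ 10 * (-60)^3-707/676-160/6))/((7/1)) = -7604610770069/770133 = -9874412.30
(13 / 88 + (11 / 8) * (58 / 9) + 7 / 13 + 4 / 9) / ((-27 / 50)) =-2571875 / 138996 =-18.50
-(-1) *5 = 5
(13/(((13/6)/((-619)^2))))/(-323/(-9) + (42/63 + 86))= 20690694/1103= 18758.56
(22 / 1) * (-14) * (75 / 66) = -350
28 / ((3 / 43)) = 1204 / 3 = 401.33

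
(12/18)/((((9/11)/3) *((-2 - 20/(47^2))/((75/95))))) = -121495/126483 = -0.96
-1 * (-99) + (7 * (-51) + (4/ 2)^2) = -254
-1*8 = -8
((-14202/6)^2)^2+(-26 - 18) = 31390124030677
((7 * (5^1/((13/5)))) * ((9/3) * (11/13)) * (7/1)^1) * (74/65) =598290/2197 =272.32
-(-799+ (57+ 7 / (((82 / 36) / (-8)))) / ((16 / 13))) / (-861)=-0.90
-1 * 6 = -6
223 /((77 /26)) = 5798 /77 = 75.30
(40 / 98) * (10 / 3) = 200 / 147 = 1.36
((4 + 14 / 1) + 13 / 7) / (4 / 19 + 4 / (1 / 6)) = 2641 / 3220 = 0.82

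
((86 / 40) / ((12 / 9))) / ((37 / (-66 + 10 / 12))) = -16813 / 5920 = -2.84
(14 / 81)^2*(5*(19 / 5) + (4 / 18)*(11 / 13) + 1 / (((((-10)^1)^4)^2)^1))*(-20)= -11000500005733 / 959546250000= -11.46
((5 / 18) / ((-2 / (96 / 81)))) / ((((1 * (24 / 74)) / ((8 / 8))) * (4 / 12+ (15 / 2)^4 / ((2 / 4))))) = -2960 / 36907569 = -0.00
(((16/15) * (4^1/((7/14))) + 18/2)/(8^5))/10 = 263/4915200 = 0.00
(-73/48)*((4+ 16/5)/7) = -1.56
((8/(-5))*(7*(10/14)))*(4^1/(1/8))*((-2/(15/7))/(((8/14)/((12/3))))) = 25088/15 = 1672.53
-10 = -10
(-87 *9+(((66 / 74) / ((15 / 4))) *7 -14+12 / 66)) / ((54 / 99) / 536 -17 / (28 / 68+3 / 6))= 13443482196 / 315212435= 42.65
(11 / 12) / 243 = 11 / 2916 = 0.00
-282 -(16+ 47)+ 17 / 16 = -5503 / 16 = -343.94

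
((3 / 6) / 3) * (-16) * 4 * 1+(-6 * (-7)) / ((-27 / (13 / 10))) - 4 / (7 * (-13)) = -51781 / 4095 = -12.64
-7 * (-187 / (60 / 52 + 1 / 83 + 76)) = 1412411 / 83262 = 16.96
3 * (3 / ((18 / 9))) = 9 / 2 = 4.50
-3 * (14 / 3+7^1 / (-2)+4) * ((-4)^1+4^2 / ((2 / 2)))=-186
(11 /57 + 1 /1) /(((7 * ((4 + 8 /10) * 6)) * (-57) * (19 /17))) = -1445 /15556212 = -0.00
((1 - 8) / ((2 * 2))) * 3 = -21 / 4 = -5.25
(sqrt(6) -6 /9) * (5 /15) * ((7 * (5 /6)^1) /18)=-35 /486 +35 * sqrt(6) /324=0.19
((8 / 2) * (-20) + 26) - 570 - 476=-1100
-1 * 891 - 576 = -1467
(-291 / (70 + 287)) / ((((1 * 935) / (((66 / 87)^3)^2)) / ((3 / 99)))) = -0.00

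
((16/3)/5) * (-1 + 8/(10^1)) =-16/75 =-0.21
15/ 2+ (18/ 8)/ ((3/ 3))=39/ 4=9.75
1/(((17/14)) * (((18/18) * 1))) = 14/17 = 0.82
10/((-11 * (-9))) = 10/99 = 0.10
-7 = -7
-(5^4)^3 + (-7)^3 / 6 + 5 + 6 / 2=-1464844045 / 6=-244140674.17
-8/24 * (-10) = 10/3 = 3.33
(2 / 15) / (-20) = -1 / 150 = -0.01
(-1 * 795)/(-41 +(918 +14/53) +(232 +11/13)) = -547755/764866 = -0.72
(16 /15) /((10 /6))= 16 /25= 0.64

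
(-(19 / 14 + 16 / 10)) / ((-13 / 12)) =2.73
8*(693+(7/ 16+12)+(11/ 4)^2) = 5704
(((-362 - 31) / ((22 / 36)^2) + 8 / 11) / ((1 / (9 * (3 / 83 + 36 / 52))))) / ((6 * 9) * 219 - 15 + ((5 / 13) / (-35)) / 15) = -47256512940 / 80956693301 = -0.58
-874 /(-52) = 437 /26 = 16.81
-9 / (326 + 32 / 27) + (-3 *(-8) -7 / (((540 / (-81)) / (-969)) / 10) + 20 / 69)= -3093518380 / 304773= -10150.24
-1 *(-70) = 70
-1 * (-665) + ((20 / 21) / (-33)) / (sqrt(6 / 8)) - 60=605 - 40 * sqrt(3) / 2079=604.97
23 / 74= 0.31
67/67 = 1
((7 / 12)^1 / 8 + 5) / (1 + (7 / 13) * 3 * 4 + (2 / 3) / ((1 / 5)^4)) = 6331 / 529312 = 0.01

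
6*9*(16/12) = 72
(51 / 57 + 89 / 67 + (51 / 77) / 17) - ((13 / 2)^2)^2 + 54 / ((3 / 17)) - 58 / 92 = -1477.43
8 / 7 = 1.14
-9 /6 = -3 /2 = -1.50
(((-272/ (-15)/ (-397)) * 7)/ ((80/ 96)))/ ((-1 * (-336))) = -34/ 29775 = -0.00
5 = 5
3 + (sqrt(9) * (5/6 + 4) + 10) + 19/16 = 459/16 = 28.69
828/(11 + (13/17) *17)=69/2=34.50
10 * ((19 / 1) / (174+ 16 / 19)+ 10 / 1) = 167905 / 1661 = 101.09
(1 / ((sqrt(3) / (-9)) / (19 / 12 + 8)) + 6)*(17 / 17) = 6 - 115*sqrt(3) / 4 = -43.80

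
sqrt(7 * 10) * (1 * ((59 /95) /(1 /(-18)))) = -1062 * sqrt(70) /95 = -93.53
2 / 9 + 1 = 1.22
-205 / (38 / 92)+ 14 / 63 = -84832 / 171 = -496.09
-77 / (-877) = 77 / 877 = 0.09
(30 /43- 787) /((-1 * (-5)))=-33811 /215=-157.26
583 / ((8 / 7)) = 4081 / 8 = 510.12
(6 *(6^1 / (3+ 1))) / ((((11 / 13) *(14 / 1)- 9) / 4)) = 468 / 37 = 12.65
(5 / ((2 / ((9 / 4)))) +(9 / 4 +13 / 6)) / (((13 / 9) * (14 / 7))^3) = 58563 / 140608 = 0.42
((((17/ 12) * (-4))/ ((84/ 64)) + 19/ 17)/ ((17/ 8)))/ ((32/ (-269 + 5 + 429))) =-7.76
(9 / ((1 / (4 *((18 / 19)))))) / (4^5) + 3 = 7377 / 2432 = 3.03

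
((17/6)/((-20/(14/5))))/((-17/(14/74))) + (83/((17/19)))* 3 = 52514933/188700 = 278.30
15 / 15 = 1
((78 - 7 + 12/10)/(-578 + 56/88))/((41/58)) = -7942/44895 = -0.18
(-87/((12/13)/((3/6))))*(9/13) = -261/8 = -32.62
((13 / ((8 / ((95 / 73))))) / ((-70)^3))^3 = -15069223 / 64299987494170624000000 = -0.00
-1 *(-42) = 42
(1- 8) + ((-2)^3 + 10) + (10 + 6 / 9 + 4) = 29 / 3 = 9.67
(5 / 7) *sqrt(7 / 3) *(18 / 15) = 2 *sqrt(21) / 7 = 1.31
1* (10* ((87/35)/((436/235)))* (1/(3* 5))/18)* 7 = 1363/3924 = 0.35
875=875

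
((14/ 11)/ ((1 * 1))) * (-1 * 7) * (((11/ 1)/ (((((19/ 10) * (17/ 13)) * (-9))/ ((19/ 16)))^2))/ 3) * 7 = -1449175/ 2247264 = -0.64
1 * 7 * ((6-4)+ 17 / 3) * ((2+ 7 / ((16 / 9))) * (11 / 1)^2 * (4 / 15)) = 370139 / 36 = 10281.64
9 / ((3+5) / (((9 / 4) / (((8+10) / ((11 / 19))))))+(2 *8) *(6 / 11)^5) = 1449459 / 17927872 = 0.08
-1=-1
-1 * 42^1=-42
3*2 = 6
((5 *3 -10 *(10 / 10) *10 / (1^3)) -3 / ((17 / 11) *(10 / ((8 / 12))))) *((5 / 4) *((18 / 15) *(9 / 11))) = -104.48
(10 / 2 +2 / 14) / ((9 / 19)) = 76 / 7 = 10.86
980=980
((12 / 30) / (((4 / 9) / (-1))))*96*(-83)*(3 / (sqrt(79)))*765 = 16457904*sqrt(79) / 79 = 1851658.87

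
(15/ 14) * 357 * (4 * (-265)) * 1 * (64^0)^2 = -405450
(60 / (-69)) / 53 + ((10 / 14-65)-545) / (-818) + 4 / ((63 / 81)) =40981627 / 6979994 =5.87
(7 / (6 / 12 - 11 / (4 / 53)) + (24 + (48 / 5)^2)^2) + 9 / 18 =1399960731 / 103750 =13493.60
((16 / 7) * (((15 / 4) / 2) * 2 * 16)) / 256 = 15 / 28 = 0.54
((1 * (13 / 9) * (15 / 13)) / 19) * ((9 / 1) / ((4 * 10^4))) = 3 / 152000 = 0.00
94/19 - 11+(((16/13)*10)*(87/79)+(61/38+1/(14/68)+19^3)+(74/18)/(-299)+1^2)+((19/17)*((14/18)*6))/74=6874.02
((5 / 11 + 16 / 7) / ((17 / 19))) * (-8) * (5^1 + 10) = -481080 / 1309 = -367.52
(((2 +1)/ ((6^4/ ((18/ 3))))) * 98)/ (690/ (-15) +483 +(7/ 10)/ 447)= 36505/ 11720382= 0.00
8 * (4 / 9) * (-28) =-896 / 9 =-99.56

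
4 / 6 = 2 / 3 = 0.67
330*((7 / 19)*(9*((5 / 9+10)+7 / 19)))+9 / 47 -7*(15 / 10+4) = 404317559 / 33934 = 11914.82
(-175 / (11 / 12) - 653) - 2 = -9305 / 11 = -845.91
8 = 8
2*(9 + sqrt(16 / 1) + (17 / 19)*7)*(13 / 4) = 2379 / 19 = 125.21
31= 31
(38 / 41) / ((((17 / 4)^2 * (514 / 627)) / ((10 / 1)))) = 1906080 / 3045193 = 0.63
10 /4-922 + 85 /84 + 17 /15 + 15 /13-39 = -5215397 /5460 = -955.20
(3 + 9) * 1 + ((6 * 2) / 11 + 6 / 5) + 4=1006 / 55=18.29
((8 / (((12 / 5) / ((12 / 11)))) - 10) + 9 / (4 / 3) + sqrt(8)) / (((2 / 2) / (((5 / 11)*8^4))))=87040 / 121 + 40960*sqrt(2) / 11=5985.36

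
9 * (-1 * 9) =-81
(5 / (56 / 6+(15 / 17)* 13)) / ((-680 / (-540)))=405 / 2122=0.19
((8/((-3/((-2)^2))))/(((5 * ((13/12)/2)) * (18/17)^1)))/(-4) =544/585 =0.93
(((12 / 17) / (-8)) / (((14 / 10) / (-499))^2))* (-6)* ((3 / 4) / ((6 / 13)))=728327925 / 6664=109292.91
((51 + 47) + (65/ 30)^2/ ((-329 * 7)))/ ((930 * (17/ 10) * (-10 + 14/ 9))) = -8124815/ 1106877072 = -0.01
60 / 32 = 15 / 8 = 1.88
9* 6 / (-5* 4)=-27 / 10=-2.70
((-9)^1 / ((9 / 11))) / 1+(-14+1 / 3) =-24.67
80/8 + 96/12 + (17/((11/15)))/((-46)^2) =419223/23276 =18.01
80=80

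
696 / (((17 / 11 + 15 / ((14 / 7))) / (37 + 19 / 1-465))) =-6262608 / 199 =-31470.39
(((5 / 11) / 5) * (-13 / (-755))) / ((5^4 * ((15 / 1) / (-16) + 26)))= 208 / 2081440625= 0.00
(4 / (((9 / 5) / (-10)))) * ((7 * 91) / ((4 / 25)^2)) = -9953125 / 18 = -552951.39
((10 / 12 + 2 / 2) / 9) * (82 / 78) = 451 / 2106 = 0.21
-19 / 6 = -3.17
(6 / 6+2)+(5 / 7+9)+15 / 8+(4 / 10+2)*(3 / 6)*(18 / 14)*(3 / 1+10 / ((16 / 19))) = 10511 / 280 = 37.54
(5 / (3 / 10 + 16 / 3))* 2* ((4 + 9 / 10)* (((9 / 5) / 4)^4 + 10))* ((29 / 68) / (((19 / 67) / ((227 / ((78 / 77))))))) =2673515356806833 / 90832768000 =29433.38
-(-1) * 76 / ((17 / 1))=4.47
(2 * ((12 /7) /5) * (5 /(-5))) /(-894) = 4 /5215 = 0.00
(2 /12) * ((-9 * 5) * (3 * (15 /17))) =-675 /34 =-19.85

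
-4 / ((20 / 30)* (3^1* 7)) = -2 / 7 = -0.29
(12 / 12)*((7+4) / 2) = 5.50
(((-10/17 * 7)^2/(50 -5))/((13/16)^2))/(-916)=-0.00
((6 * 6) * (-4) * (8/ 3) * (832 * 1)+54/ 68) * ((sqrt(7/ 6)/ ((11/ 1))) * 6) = -10862565 * sqrt(42)/ 374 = -188228.52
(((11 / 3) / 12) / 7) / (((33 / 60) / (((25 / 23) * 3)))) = 125 / 483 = 0.26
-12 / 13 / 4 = -3 / 13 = -0.23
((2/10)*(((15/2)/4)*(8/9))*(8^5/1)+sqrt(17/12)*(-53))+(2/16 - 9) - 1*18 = 261499/24 - 53*sqrt(51)/6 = 10832.71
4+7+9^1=20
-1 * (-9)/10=9/10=0.90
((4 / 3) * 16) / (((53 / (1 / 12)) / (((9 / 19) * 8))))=128 / 1007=0.13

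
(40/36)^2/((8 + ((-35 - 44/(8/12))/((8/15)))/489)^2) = 170041600/7982171649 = 0.02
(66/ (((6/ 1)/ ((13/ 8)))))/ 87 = 143/ 696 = 0.21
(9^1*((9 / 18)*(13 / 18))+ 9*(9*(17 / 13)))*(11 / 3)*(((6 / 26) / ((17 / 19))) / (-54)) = -1186493 / 620568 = -1.91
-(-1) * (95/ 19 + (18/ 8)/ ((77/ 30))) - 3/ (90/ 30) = 751/ 154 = 4.88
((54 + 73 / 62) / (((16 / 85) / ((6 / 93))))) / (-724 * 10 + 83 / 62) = -290785 / 111301656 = -0.00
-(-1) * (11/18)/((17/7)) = 0.25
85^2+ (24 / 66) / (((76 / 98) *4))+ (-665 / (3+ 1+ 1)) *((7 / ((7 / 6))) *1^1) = 2686535 / 418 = 6427.12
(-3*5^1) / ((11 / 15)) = -225 / 11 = -20.45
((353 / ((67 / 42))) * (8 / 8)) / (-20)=-7413 / 670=-11.06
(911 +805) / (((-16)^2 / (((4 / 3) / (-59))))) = -143 / 944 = -0.15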